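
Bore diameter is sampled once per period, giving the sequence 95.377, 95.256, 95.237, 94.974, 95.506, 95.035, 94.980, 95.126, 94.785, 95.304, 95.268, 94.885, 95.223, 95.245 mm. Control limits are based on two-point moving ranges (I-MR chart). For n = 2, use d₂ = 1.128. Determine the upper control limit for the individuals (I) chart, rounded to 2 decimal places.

95.82

X̄ = (95.377 + 95.256 + 95.237 + 94.974 + 95.506 + 95.035 + 94.980 + 95.126 + 94.785 + 95.304 + 95.268 + 94.885 + 95.223 + 95.245) / 14 = 95.1572
Moving ranges: 0.121, 0.019, 0.263, 0.532, 0.471, 0.055, 0.146, 0.341, 0.519, 0.036, 0.383, 0.338, 0.022; M̄R̄ = 3.2460 / 13 = 0.2497
UCL = X̄ + 3·M̄R̄/d₂ = 95.1572 + 3 × 0.2497 / 1.128 = 95.8213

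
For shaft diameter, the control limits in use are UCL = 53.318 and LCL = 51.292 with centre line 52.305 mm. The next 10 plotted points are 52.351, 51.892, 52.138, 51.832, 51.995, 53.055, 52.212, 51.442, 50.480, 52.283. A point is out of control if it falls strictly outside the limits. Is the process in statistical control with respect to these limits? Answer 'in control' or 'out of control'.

Compare each point to [51.292, 53.318]: sample 9 = 50.480 < LCL.

out of control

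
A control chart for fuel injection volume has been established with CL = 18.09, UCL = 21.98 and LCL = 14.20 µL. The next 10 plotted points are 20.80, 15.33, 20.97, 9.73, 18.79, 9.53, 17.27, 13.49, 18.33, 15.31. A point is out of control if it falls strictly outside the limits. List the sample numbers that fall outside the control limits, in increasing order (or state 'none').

Compare each point to [14.20, 21.98]: sample 4 = 9.73 < LCL; sample 6 = 9.53 < LCL; sample 8 = 13.49 < LCL.

4, 6, 8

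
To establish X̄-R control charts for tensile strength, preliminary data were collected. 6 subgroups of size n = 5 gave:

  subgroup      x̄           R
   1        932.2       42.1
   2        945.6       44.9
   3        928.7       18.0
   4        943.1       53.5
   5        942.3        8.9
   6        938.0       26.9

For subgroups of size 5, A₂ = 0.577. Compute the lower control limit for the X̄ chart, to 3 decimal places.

919.631

X̄̄ = (932.2 + 945.6 + 928.7 + 943.1 + 942.3 + 938.0) / 6 = 5629.9000 / 6 = 938.3167
R̄ = (42.1 + 44.9 + 18.0 + 53.5 + 8.9 + 26.9) / 6 = 194.3000 / 6 = 32.3833
LCL = X̄̄ − A₂·R̄ = 938.3167 − 0.577 × 32.3833 = 919.6315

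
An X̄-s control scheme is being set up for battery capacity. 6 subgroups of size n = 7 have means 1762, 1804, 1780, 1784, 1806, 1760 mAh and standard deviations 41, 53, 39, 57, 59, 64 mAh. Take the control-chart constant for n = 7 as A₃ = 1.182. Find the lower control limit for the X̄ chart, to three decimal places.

X̄̄ = (1762 + 1804 + 1780 + 1784 + 1806 + 1760) / 6 = 1782.6667
s̄ = (41 + 53 + 39 + 57 + 59 + 64) / 6 = 52.1667
LCL = X̄̄ − A₃·s̄ = 1782.6667 − 1.182 × 52.1667 = 1721.0057

1721.006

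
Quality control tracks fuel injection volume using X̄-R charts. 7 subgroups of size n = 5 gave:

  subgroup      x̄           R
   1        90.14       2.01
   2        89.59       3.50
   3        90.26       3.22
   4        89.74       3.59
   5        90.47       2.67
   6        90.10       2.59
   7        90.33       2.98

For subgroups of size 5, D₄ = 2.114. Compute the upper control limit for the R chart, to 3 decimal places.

6.209

R̄ = (2.01 + 3.50 + 3.22 + 3.59 + 2.67 + 2.59 + 2.98) / 7 = 20.5600 / 7 = 2.9371
UCL_R = D₄·R̄ = 2.114 × 2.9371 = 6.2091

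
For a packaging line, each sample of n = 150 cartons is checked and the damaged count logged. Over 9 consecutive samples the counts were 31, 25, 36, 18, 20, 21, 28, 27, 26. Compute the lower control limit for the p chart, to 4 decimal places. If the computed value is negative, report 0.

p̄ = Σdᵢ / (k·n) = 232 / (9 × 150) = 0.17185
LCL = p̄ − 3·√(p̄(1−p̄)/n) = 0.17185 − 3 × 0.03080 = 0.07944

0.0794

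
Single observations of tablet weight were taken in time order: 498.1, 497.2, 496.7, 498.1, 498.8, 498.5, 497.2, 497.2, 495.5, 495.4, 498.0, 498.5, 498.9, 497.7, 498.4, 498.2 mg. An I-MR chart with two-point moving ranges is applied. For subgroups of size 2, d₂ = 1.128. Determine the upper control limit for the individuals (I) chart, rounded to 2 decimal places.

X̄ = (498.1 + 497.2 + 496.7 + 498.1 + 498.8 + 498.5 + 497.2 + 497.2 + 495.5 + 495.4 + 498.0 + 498.5 + 498.9 + 497.7 + 498.4 + 498.2) / 16 = 497.6500
Moving ranges: 0.9, 0.5, 1.4, 0.7, 0.3, 1.3, 0.0, 1.7, 0.1, 2.6, 0.5, 0.4, 1.2, 0.7, 0.2; M̄R̄ = 12.5000 / 15 = 0.8333
UCL = X̄ + 3·M̄R̄/d₂ = 497.6500 + 3 × 0.8333 / 1.128 = 499.8663

499.87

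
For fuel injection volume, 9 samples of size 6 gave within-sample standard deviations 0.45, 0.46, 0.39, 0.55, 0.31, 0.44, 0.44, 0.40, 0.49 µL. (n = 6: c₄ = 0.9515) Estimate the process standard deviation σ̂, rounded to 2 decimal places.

s̄ = (0.45 + 0.46 + 0.39 + 0.55 + 0.31 + 0.44 + 0.44 + 0.40 + 0.49) / 9 = 0.4367
σ̂ = s̄ / c₄ = 0.4367 / 0.9515 = 0.4589

0.46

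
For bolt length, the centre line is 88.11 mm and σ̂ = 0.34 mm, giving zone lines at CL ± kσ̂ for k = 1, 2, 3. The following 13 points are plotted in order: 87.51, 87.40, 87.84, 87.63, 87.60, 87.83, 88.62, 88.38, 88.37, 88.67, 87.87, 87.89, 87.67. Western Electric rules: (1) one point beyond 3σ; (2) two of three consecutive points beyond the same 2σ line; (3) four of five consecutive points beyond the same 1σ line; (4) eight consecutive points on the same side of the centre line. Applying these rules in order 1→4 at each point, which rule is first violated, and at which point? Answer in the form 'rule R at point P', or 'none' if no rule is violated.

Zone of each point (C = within 1σ̂, B = 1σ̂–2σ̂, A = 2σ̂–3σ̂, * = beyond 3σ̂; sign = side of CL): 1:-B, 2:-A, 3:-C, 4:-B, 5:-B, 6:-C, 7:+B, 8:+C, 9:+C, 10:+B, 11:-C, 12:-C, 13:-B
Rule 3 (four of five consecutive points beyond the same 1σ limit) is satisfied at point 5.

rule 3 at point 5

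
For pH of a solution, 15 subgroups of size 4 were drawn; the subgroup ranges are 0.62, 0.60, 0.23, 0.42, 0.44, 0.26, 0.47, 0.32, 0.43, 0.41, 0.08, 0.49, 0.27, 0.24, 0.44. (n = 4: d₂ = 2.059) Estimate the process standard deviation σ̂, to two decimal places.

R̄ = (0.62 + 0.60 + 0.23 + 0.42 + 0.44 + 0.26 + 0.47 + 0.32 + 0.43 + 0.41 + 0.08 + 0.49 + 0.27 + 0.24 + 0.44) / 15 = 0.3813
σ̂ = R̄ / d₂ = 0.3813 / 2.059 = 0.1852

0.19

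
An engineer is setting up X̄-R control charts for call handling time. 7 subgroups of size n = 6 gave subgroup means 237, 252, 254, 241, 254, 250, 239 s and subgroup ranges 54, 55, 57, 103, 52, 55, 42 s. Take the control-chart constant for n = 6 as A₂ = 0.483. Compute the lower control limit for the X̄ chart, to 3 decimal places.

X̄̄ = (237 + 252 + 254 + 241 + 254 + 250 + 239) / 7 = 1727.0000 / 7 = 246.7143
R̄ = (54 + 55 + 57 + 103 + 52 + 55 + 42) / 7 = 418.0000 / 7 = 59.7143
LCL = X̄̄ − A₂·R̄ = 246.7143 − 0.483 × 59.7143 = 217.8723

217.872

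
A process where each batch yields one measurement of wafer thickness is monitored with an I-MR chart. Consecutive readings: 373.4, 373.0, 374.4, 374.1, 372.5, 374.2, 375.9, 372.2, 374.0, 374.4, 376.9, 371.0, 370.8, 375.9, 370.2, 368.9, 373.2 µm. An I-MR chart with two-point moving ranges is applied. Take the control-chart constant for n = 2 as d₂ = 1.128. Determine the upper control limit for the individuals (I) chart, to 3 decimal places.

379.552

X̄ = (373.4 + 373.0 + 374.4 + 374.1 + 372.5 + 374.2 + 375.9 + 372.2 + 374.0 + 374.4 + 376.9 + 371.0 + 370.8 + 375.9 + 370.2 + 368.9 + 373.2) / 17 = 373.2353
Moving ranges: 0.4, 1.4, 0.3, 1.6, 1.7, 1.7, 3.7, 1.8, 0.4, 2.5, 5.9, 0.2, 5.1, 5.7, 1.3, 4.3; M̄R̄ = 38.0000 / 16 = 2.3750
UCL = X̄ + 3·M̄R̄/d₂ = 373.2353 + 3 × 2.3750 / 1.128 = 379.5518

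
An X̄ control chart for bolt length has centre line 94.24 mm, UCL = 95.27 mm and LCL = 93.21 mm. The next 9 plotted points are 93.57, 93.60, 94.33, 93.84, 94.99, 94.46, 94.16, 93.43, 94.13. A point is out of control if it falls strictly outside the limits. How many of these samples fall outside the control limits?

0

All 9 points lie within [93.21, 95.27].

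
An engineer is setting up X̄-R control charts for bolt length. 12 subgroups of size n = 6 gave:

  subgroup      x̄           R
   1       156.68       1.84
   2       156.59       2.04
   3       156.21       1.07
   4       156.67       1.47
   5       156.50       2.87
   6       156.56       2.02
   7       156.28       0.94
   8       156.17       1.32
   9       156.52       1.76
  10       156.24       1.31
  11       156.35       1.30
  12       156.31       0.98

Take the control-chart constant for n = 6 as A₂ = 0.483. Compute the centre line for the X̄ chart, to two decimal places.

156.42

X̄̄ = (156.68 + 156.59 + 156.21 + 156.67 + 156.50 + 156.56 + 156.28 + 156.17 + 156.52 + 156.24 + 156.35 + 156.31) / 12 = 1877.0800 / 12 = 156.4233
CL = X̄̄ = 156.4233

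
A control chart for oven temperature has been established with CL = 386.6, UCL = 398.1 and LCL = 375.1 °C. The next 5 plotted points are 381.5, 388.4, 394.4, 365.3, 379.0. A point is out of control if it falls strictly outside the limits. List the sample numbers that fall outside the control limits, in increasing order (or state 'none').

Compare each point to [375.1, 398.1]: sample 4 = 365.3 < LCL.

4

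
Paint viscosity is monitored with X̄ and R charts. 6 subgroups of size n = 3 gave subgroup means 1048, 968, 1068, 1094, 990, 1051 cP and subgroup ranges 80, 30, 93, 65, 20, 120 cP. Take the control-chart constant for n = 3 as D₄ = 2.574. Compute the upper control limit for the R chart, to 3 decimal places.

R̄ = (80 + 30 + 93 + 65 + 20 + 120) / 6 = 408.0000 / 6 = 68.0000
UCL_R = D₄·R̄ = 2.574 × 68.0000 = 175.0320

175.032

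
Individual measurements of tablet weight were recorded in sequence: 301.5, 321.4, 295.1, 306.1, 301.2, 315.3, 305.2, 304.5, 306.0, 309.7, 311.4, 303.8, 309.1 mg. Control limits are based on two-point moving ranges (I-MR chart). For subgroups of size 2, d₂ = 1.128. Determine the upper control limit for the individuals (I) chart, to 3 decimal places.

330.616

X̄ = (301.5 + 321.4 + 295.1 + 306.1 + 301.2 + 315.3 + 305.2 + 304.5 + 306.0 + 309.7 + 311.4 + 303.8 + 309.1) / 13 = 306.9462
Moving ranges: 19.9, 26.3, 11.0, 4.9, 14.1, 10.1, 0.7, 1.5, 3.7, 1.7, 7.6, 5.3; M̄R̄ = 106.8000 / 12 = 8.9000
UCL = X̄ + 3·M̄R̄/d₂ = 306.9462 + 3 × 8.9000 / 1.128 = 330.6164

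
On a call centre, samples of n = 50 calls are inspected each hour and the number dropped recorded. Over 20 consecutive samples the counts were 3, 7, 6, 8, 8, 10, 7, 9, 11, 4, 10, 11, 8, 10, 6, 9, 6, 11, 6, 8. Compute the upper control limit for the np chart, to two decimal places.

15.64

p̄ = Σdᵢ / (k·n) = 158 / (20 × 50) = 0.15800
UCL = np̄ + 3·√(np̄(1−p̄)) = 7.9000 + 3 × √(7.9000×0.84200) = 7.9000 + 3 × 2.5791 = 15.6373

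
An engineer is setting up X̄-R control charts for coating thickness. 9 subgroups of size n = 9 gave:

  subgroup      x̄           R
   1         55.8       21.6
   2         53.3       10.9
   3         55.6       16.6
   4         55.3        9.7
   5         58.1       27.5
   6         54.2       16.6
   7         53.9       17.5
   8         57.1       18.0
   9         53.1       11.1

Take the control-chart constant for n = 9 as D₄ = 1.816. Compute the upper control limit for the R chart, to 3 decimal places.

R̄ = (21.6 + 10.9 + 16.6 + 9.7 + 27.5 + 16.6 + 17.5 + 18.0 + 11.1) / 9 = 149.5000 / 9 = 16.6111
UCL_R = D₄·R̄ = 1.816 × 16.6111 = 30.1658

30.166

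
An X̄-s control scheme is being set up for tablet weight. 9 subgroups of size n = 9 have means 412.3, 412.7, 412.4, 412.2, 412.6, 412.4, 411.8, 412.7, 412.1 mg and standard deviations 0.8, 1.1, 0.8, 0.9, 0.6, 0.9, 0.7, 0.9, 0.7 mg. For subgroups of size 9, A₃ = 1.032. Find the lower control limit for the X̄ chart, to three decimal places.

411.507

X̄̄ = (412.3 + 412.7 + 412.4 + 412.2 + 412.6 + 412.4 + 411.8 + 412.7 + 412.1) / 9 = 412.3556
s̄ = (0.8 + 1.1 + 0.8 + 0.9 + 0.6 + 0.9 + 0.7 + 0.9 + 0.7) / 9 = 0.8222
LCL = X̄̄ − A₃·s̄ = 412.3556 − 1.032 × 0.8222 = 411.5070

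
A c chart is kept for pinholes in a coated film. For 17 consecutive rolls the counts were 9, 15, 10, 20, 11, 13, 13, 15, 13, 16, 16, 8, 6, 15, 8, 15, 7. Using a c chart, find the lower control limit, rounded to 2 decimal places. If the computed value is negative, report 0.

c̄ = (9 + 15 + 10 + 20 + 11 + 13 + 13 + 15 + 13 + 16 + 16 + 8 + 6 + 15 + 8 + 15 + 7) / 17 = 210 / 17 = 12.3529
LCL = c̄ − 3√c̄ = 12.3529 − 3 × 3.5147 = 1.8089

1.81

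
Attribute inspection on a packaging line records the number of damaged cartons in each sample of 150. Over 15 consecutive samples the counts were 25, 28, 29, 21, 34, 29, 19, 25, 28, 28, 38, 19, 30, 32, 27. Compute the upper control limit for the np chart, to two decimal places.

p̄ = Σdᵢ / (k·n) = 412 / (15 × 150) = 0.18311
UCL = np̄ + 3·√(np̄(1−p̄)) = 27.4667 + 3 × √(27.4667×0.81689) = 27.4667 + 3 × 4.7368 = 41.6770

41.68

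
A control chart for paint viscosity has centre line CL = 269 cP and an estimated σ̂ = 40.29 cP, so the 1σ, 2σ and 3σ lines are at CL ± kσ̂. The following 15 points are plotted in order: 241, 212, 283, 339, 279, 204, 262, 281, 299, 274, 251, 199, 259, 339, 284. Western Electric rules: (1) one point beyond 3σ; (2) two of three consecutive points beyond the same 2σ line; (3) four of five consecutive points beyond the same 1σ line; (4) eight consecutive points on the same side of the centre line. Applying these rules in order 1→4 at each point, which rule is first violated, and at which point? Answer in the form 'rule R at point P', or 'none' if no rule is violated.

none

Zone of each point (C = within 1σ̂, B = 1σ̂–2σ̂, A = 2σ̂–3σ̂, * = beyond 3σ̂; sign = side of CL): 1:-C, 2:-B, 3:+C, 4:+B, 5:+C, 6:-B, 7:-C, 8:+C, 9:+C, 10:+C, 11:-C, 12:-B, 13:-C, 14:+B, 15:+C
No rule fires across all 15 points.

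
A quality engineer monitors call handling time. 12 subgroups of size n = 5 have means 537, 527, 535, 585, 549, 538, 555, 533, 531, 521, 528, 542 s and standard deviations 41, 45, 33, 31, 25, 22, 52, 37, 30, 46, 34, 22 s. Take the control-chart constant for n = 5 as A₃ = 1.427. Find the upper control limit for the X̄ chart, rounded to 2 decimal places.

589.79

X̄̄ = (537 + 527 + 535 + 585 + 549 + 538 + 555 + 533 + 531 + 521 + 528 + 542) / 12 = 540.0833
s̄ = (41 + 45 + 33 + 31 + 25 + 22 + 52 + 37 + 30 + 46 + 34 + 22) / 12 = 34.8333
UCL = X̄̄ + A₃·s̄ = 540.0833 + 1.427 × 34.8333 = 589.7905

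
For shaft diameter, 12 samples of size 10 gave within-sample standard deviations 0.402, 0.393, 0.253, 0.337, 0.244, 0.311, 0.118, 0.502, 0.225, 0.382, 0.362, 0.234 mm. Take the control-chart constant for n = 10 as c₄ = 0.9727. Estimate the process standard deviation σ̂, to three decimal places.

s̄ = (0.402 + 0.393 + 0.253 + 0.337 + 0.244 + 0.311 + 0.118 + 0.502 + 0.225 + 0.382 + 0.362 + 0.234) / 12 = 0.3136
σ̂ = s̄ / c₄ = 0.3136 / 0.9727 = 0.3224

0.322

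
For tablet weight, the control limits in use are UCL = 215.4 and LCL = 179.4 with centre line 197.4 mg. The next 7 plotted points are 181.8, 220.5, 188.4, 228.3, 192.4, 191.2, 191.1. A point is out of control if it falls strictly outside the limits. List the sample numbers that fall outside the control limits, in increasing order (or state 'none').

2, 4

Compare each point to [179.4, 215.4]: sample 2 = 220.5 > UCL; sample 4 = 228.3 > UCL.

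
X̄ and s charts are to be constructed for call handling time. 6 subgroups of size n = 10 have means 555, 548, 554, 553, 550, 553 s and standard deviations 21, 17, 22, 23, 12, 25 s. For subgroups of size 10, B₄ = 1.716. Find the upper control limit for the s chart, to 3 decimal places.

34.320

s̄ = (21 + 17 + 22 + 23 + 12 + 25) / 6 = 20.0000
UCL_s = B₄·s̄ = 1.716 × 20.0000 = 34.3200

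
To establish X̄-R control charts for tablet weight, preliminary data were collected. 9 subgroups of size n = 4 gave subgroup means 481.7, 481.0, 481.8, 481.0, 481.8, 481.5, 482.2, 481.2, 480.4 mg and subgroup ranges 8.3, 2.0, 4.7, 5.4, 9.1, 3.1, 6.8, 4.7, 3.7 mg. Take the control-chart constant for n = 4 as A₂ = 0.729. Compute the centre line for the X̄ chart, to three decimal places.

X̄̄ = (481.7 + 481.0 + 481.8 + 481.0 + 481.8 + 481.5 + 482.2 + 481.2 + 480.4) / 9 = 4332.6000 / 9 = 481.4000
CL = X̄̄ = 481.4000

481.400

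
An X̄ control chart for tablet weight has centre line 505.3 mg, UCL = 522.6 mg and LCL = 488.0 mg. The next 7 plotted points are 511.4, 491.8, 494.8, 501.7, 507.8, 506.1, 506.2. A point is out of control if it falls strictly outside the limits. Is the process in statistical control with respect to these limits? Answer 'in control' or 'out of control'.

in control

All 7 points lie within [488.0, 522.6].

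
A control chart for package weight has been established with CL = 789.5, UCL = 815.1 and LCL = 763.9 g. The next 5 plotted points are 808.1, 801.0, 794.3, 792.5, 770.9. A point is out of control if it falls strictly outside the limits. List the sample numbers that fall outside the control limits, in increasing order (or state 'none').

none

All 5 points lie within [763.9, 815.1].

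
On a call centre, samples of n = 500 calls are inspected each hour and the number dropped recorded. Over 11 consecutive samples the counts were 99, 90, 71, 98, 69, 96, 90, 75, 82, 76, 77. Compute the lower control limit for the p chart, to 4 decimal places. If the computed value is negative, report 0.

0.1177

p̄ = Σdᵢ / (k·n) = 923 / (11 × 500) = 0.16782
LCL = p̄ − 3·√(p̄(1−p̄)/n) = 0.16782 − 3 × 0.01671 = 0.11768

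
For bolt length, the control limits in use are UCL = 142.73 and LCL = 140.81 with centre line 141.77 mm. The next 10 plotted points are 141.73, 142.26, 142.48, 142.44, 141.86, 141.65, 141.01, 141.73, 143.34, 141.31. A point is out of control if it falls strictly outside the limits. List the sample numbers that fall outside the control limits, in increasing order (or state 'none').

9

Compare each point to [140.81, 142.73]: sample 9 = 143.34 > UCL.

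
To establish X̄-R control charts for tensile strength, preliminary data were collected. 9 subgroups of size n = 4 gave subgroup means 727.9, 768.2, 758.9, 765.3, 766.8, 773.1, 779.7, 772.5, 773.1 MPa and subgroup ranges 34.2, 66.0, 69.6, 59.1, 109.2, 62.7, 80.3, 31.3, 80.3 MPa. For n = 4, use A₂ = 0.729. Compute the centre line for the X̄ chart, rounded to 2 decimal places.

X̄̄ = (727.9 + 768.2 + 758.9 + 765.3 + 766.8 + 773.1 + 779.7 + 772.5 + 773.1) / 9 = 6885.5000 / 9 = 765.0556
CL = X̄̄ = 765.0556

765.06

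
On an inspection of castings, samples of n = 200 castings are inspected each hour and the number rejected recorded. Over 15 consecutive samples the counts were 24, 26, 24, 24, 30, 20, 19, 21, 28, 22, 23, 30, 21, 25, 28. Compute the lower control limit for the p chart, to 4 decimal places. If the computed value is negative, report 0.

0.0523

p̄ = Σdᵢ / (k·n) = 365 / (15 × 200) = 0.12167
LCL = p̄ − 3·√(p̄(1−p̄)/n) = 0.12167 − 3 × 0.02312 = 0.05232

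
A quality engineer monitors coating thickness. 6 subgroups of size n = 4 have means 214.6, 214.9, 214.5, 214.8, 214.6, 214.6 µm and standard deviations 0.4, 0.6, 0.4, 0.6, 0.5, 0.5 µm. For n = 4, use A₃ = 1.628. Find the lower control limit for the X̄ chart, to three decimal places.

X̄̄ = (214.6 + 214.9 + 214.5 + 214.8 + 214.6 + 214.6) / 6 = 214.6667
s̄ = (0.4 + 0.6 + 0.4 + 0.6 + 0.5 + 0.5) / 6 = 0.5000
LCL = X̄̄ − A₃·s̄ = 214.6667 − 1.628 × 0.5000 = 213.8527

213.853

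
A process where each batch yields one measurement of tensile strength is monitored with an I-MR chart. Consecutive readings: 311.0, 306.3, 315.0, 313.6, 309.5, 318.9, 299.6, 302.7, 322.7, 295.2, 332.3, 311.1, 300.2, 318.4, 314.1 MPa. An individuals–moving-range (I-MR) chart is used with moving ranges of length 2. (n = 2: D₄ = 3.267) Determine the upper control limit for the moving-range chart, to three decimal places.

44.315

Moving ranges: 4.7, 8.7, 1.4, 4.1, 9.4, 19.3, 3.1, 20.0, 27.5, 37.1, 21.2, 10.9, 18.2, 4.3; M̄R̄ = 189.9000 / 14 = 13.5643
UCL_MR = D₄·M̄R̄ = 3.267 × 13.5643 = 44.3145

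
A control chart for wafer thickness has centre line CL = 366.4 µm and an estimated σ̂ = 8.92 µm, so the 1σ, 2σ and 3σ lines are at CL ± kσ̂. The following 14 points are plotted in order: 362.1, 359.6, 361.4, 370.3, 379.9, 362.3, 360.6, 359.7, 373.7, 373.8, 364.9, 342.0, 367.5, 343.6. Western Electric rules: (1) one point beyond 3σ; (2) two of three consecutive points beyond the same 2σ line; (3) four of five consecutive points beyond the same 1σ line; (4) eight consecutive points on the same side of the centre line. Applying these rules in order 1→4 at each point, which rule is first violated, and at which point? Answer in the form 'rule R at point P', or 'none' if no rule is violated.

Zone of each point (C = within 1σ̂, B = 1σ̂–2σ̂, A = 2σ̂–3σ̂, * = beyond 3σ̂; sign = side of CL): 1:-C, 2:-C, 3:-C, 4:+C, 5:+B, 6:-C, 7:-C, 8:-C, 9:+C, 10:+C, 11:-C, 12:-A, 13:+C, 14:-A
Rule 2 (two of three consecutive points beyond the same 2σ limit) is satisfied at point 14.

rule 2 at point 14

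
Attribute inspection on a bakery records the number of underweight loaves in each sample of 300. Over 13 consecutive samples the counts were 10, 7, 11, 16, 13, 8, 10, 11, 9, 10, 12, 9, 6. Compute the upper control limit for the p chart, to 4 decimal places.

p̄ = Σdᵢ / (k·n) = 132 / (13 × 300) = 0.03385
UCL = p̄ + 3·√(p̄(1−p̄)/n) = 0.03385 + 3 × √(0.03385×0.96615/300) = 0.03385 + 3 × 0.01044 = 0.06517

0.0652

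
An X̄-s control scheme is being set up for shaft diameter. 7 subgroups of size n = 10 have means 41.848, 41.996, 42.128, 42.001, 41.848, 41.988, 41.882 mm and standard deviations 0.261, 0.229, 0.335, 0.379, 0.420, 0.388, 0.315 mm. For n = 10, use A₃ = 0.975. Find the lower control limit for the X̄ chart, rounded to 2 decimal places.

X̄̄ = (41.848 + 41.996 + 42.128 + 42.001 + 41.848 + 41.988 + 41.882) / 7 = 41.9559
s̄ = (0.261 + 0.229 + 0.335 + 0.379 + 0.420 + 0.388 + 0.315) / 7 = 0.3324
LCL = X̄̄ − A₃·s̄ = 41.9559 − 0.975 × 0.3324 = 41.6317

41.63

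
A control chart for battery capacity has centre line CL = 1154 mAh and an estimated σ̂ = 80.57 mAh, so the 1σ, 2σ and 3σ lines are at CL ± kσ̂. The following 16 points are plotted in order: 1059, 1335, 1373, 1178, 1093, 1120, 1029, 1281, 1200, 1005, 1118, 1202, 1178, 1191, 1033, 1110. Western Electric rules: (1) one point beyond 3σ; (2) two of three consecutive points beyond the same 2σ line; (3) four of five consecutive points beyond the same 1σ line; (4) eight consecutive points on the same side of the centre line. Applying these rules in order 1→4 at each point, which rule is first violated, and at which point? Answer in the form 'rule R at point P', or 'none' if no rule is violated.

Zone of each point (C = within 1σ̂, B = 1σ̂–2σ̂, A = 2σ̂–3σ̂, * = beyond 3σ̂; sign = side of CL): 1:-B, 2:+A, 3:+A, 4:+C, 5:-C, 6:-C, 7:-B, 8:+B, 9:+C, 10:-B, 11:-C, 12:+C, 13:+C, 14:+C, 15:-B, 16:-C
Rule 2 (two of three consecutive points beyond the same 2σ limit) is satisfied at point 3.

rule 2 at point 3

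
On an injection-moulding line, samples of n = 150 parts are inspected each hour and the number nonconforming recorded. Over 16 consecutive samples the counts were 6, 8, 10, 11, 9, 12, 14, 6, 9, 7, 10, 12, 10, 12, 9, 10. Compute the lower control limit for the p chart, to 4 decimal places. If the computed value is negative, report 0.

0.0044

p̄ = Σdᵢ / (k·n) = 155 / (16 × 150) = 0.06458
LCL = p̄ − 3·√(p̄(1−p̄)/n) = 0.06458 − 3 × 0.02007 = 0.00438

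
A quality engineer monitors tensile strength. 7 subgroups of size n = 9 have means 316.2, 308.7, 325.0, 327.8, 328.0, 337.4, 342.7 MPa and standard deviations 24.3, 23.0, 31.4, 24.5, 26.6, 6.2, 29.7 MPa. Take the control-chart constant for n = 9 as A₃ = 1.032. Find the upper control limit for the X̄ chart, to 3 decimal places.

350.972

X̄̄ = (316.2 + 308.7 + 325.0 + 327.8 + 328.0 + 337.4 + 342.7) / 7 = 326.5429
s̄ = (24.3 + 23.0 + 31.4 + 24.5 + 26.6 + 6.2 + 29.7) / 7 = 23.6714
UCL = X̄̄ + A₃·s̄ = 326.5429 + 1.032 × 23.6714 = 350.9718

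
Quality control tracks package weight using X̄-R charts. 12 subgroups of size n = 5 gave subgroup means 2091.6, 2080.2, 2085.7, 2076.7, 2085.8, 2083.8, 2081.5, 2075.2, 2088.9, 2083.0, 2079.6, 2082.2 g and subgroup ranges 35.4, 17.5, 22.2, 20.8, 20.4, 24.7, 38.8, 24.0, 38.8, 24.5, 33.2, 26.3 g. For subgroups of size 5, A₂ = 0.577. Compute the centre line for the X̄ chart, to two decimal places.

X̄̄ = (2091.6 + 2080.2 + 2085.7 + 2076.7 + 2085.8 + 2083.8 + 2081.5 + 2075.2 + 2088.9 + 2083.0 + 2079.6 + 2082.2) / 12 = 24994.2000 / 12 = 2082.8500
CL = X̄̄ = 2082.8500

2082.85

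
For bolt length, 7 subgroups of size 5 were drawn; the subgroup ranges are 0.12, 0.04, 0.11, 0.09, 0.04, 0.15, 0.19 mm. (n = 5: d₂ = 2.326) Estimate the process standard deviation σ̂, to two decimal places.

0.05

R̄ = (0.12 + 0.04 + 0.11 + 0.09 + 0.04 + 0.15 + 0.19) / 7 = 0.1057
σ̂ = R̄ / d₂ = 0.1057 / 2.326 = 0.0454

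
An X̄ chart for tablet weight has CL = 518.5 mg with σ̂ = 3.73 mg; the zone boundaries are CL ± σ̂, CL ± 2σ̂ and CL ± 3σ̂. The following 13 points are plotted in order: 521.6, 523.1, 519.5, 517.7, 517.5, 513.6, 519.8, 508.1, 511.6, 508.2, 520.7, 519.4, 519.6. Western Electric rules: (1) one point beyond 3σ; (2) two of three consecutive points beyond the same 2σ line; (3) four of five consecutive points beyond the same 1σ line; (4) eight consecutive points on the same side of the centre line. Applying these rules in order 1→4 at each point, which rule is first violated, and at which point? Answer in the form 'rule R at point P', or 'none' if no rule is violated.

rule 2 at point 10

Zone of each point (C = within 1σ̂, B = 1σ̂–2σ̂, A = 2σ̂–3σ̂, * = beyond 3σ̂; sign = side of CL): 1:+C, 2:+B, 3:+C, 4:-C, 5:-C, 6:-B, 7:+C, 8:-A, 9:-B, 10:-A, 11:+C, 12:+C, 13:+C
Rule 2 (two of three consecutive points beyond the same 2σ limit) is satisfied at point 10.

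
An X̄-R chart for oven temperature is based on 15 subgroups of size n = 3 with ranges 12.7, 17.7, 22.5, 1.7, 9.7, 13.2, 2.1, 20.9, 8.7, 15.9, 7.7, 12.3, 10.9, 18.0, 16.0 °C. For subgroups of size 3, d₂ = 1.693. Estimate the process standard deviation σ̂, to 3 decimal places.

7.482

R̄ = (12.7 + 17.7 + 22.5 + 1.7 + 9.7 + 13.2 + 2.1 + 20.9 + 8.7 + 15.9 + 7.7 + 12.3 + 10.9 + 18.0 + 16.0) / 15 = 12.6667
σ̂ = R̄ / d₂ = 12.6667 / 1.693 = 7.4818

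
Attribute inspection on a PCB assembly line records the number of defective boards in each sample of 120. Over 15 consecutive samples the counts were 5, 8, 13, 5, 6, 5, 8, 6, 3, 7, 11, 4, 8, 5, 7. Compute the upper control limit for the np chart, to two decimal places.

p̄ = Σdᵢ / (k·n) = 101 / (15 × 120) = 0.05611
UCL = np̄ + 3·√(np̄(1−p̄)) = 6.7333 + 3 × √(6.7333×0.94389) = 6.7333 + 3 × 2.5210 = 14.2964

14.30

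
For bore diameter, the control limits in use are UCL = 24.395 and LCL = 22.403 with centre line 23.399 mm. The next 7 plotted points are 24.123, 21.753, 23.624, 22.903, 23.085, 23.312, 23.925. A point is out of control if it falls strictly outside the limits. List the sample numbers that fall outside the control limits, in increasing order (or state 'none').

2

Compare each point to [22.403, 24.395]: sample 2 = 21.753 < LCL.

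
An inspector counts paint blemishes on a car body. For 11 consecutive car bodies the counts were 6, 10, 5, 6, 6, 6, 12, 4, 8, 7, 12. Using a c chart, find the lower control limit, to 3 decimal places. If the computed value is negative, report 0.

c̄ = (6 + 10 + 5 + 6 + 6 + 6 + 12 + 4 + 8 + 7 + 12) / 11 = 82 / 11 = 7.4545
LCL = c̄ − 3√c̄ = 7.4545 − 3 × 2.7303 = -0.7364 → 0 (cannot be negative)

0.000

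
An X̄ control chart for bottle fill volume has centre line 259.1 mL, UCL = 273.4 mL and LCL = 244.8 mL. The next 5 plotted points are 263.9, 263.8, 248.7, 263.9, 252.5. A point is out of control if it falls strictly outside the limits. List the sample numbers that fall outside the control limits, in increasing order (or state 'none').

none

All 5 points lie within [244.8, 273.4].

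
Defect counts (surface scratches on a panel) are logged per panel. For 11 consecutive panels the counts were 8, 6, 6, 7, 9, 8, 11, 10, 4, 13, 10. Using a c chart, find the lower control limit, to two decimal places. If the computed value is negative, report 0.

c̄ = (8 + 6 + 6 + 7 + 9 + 8 + 11 + 10 + 4 + 13 + 10) / 11 = 92 / 11 = 8.3636
LCL = c̄ − 3√c̄ = 8.3636 − 3 × 2.8920 = -0.3123 → 0 (cannot be negative)

0.00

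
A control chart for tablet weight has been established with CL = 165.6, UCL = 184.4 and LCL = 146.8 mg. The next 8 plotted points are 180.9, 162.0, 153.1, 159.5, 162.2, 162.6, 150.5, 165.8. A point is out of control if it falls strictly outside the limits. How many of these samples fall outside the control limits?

0

All 8 points lie within [146.8, 184.4].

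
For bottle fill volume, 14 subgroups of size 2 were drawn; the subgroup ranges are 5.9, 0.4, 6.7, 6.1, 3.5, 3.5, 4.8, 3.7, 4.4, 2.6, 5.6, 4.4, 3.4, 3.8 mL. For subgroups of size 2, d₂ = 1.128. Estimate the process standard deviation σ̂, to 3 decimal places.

R̄ = (5.9 + 0.4 + 6.7 + 6.1 + 3.5 + 3.5 + 4.8 + 3.7 + 4.4 + 2.6 + 5.6 + 4.4 + 3.4 + 3.8) / 14 = 4.2000
σ̂ = R̄ / d₂ = 4.2000 / 1.128 = 3.7234

3.723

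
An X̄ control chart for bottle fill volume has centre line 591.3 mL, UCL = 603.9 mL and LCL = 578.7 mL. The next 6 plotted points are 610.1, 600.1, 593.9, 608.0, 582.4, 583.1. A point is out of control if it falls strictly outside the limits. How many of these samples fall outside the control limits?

2

Compare each point to [578.7, 603.9]: sample 1 = 610.1 > UCL; sample 4 = 608.0 > UCL.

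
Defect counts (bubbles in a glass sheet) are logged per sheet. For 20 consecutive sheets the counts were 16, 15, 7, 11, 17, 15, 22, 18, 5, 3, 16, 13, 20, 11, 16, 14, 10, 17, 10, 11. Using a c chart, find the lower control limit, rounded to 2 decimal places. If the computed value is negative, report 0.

2.39

c̄ = (16 + 15 + 7 + 11 + 17 + 15 + 22 + 18 + 5 + 3 + 16 + 13 + 20 + 11 + 16 + 14 + 10 + 17 + 10 + 11) / 20 = 267 / 20 = 13.3500
LCL = c̄ − 3√c̄ = 13.3500 − 3 × 3.6538 = 2.3887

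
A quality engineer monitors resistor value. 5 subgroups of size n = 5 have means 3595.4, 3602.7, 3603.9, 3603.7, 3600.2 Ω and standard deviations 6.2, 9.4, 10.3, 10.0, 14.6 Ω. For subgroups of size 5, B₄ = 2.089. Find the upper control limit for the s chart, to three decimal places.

s̄ = (6.2 + 9.4 + 10.3 + 10.0 + 14.6) / 5 = 10.1000
UCL_s = B₄·s̄ = 2.089 × 10.1000 = 21.0989

21.099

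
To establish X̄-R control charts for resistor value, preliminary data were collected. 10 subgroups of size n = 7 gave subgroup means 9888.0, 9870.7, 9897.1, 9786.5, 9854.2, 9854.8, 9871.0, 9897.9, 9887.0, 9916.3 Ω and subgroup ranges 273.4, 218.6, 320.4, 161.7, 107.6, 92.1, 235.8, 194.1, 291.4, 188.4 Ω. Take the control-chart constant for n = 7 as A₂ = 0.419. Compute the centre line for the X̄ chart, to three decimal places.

9872.350

X̄̄ = (9888.0 + 9870.7 + 9897.1 + 9786.5 + 9854.2 + 9854.8 + 9871.0 + 9897.9 + 9887.0 + 9916.3) / 10 = 98723.5000 / 10 = 9872.3500
CL = X̄̄ = 9872.3500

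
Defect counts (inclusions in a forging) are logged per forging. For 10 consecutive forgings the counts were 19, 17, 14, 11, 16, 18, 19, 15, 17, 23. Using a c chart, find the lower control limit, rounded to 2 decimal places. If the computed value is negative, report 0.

4.57

c̄ = (19 + 17 + 14 + 11 + 16 + 18 + 19 + 15 + 17 + 23) / 10 = 169 / 10 = 16.9000
LCL = c̄ − 3√c̄ = 16.9000 − 3 × 4.1110 = 4.5671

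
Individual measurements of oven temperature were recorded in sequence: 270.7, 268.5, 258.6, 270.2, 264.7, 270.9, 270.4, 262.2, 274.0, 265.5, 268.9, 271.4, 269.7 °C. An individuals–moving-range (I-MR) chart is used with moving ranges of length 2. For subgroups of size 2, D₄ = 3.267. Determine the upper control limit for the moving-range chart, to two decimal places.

19.60

Moving ranges: 2.2, 9.9, 11.6, 5.5, 6.2, 0.5, 8.2, 11.8, 8.5, 3.4, 2.5, 1.7; M̄R̄ = 72.0000 / 12 = 6.0000
UCL_MR = D₄·M̄R̄ = 3.267 × 6.0000 = 19.6020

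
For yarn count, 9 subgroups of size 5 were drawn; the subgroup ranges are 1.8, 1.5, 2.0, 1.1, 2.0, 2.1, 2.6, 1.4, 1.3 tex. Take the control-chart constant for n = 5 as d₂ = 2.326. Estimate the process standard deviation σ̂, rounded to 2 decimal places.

R̄ = (1.8 + 1.5 + 2.0 + 1.1 + 2.0 + 2.1 + 2.6 + 1.4 + 1.3) / 9 = 1.7556
σ̂ = R̄ / d₂ = 1.7556 / 2.326 = 0.7548

0.75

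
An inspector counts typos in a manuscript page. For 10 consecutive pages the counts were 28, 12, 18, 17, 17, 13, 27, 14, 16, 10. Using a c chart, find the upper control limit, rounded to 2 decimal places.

c̄ = (28 + 12 + 18 + 17 + 17 + 13 + 27 + 14 + 16 + 10) / 10 = 172 / 10 = 17.2000
UCL = c̄ + 3√c̄ = 17.2000 + 3 × √17.2000 = 17.2000 + 3 × 4.1473 = 29.6419

29.64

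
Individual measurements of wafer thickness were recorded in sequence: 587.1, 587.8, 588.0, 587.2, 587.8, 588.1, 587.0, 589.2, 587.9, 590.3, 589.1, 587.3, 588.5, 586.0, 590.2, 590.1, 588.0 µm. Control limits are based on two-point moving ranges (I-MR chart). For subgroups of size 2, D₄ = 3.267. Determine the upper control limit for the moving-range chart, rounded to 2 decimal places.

Moving ranges: 0.7, 0.2, 0.8, 0.6, 0.3, 1.1, 2.2, 1.3, 2.4, 1.2, 1.8, 1.2, 2.5, 4.2, 0.1, 2.1; M̄R̄ = 22.7000 / 16 = 1.4187
UCL_MR = D₄·M̄R̄ = 3.267 × 1.4187 = 4.6351

4.64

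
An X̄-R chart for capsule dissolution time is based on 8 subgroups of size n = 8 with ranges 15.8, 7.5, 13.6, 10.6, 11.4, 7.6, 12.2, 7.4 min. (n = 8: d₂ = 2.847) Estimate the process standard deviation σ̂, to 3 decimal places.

R̄ = (15.8 + 7.5 + 13.6 + 10.6 + 11.4 + 7.6 + 12.2 + 7.4) / 8 = 10.7625
σ̂ = R̄ / d₂ = 10.7625 / 2.847 = 3.7803

3.780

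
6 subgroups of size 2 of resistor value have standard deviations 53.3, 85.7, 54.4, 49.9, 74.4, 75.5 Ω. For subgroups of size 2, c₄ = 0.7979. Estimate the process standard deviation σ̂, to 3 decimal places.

82.132

s̄ = (53.3 + 85.7 + 54.4 + 49.9 + 74.4 + 75.5) / 6 = 65.5333
σ̂ = s̄ / c₄ = 65.5333 / 0.7979 = 82.1323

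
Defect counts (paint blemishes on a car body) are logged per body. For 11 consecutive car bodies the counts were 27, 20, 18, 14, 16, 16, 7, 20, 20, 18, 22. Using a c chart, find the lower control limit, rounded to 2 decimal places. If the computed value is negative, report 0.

5.27

c̄ = (27 + 20 + 18 + 14 + 16 + 16 + 7 + 20 + 20 + 18 + 22) / 11 = 198 / 11 = 18.0000
LCL = c̄ − 3√c̄ = 18.0000 − 3 × 4.2426 = 5.2721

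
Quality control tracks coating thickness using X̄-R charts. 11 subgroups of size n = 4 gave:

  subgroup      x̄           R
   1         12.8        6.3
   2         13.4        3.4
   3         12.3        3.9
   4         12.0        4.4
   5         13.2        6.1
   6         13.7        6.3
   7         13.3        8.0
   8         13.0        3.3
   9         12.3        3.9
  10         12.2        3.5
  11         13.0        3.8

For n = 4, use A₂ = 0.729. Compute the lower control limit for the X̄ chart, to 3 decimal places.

X̄̄ = (12.8 + 13.4 + 12.3 + 12.0 + 13.2 + 13.7 + 13.3 + 13.0 + 12.3 + 12.2 + 13.0) / 11 = 141.2000 / 11 = 12.8364
R̄ = (6.3 + 3.4 + 3.9 + 4.4 + 6.1 + 6.3 + 8.0 + 3.3 + 3.9 + 3.5 + 3.8) / 11 = 52.9000 / 11 = 4.8091
LCL = X̄̄ − A₂·R̄ = 12.8364 − 0.729 × 4.8091 = 9.3305

9.331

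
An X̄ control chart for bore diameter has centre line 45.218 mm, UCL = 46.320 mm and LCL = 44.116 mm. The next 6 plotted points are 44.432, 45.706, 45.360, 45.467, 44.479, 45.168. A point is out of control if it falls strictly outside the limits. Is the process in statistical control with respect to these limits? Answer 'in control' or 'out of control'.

in control

All 6 points lie within [44.116, 46.320].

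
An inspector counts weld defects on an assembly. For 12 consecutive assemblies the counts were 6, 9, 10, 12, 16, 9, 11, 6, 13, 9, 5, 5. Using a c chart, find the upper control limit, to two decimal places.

18.37

c̄ = (6 + 9 + 10 + 12 + 16 + 9 + 11 + 6 + 13 + 9 + 5 + 5) / 12 = 111 / 12 = 9.2500
UCL = c̄ + 3√c̄ = 9.2500 + 3 × √9.2500 = 9.2500 + 3 × 3.0414 = 18.3741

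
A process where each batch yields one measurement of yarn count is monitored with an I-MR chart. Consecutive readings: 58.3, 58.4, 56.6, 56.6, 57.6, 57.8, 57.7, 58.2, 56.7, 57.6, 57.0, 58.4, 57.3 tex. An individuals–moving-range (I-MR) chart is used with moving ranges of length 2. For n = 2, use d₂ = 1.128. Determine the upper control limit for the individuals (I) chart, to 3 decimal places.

59.593

X̄ = (58.3 + 58.4 + 56.6 + 56.6 + 57.6 + 57.8 + 57.7 + 58.2 + 56.7 + 57.6 + 57.0 + 58.4 + 57.3) / 13 = 57.5538
Moving ranges: 0.1, 1.8, 0.0, 1.0, 0.2, 0.1, 0.5, 1.5, 0.9, 0.6, 1.4, 1.1; M̄R̄ = 9.2000 / 12 = 0.7667
UCL = X̄ + 3·M̄R̄/d₂ = 57.5538 + 3 × 0.7667 / 1.128 = 59.5929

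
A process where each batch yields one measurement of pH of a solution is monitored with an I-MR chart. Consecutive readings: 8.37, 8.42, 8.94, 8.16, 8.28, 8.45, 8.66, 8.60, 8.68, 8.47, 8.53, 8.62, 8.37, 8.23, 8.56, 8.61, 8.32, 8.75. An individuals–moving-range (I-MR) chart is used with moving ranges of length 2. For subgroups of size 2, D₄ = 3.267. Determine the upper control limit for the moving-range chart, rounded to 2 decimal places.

Moving ranges: 0.05, 0.52, 0.78, 0.12, 0.17, 0.21, 0.06, 0.08, 0.21, 0.06, 0.09, 0.25, 0.14, 0.33, 0.05, 0.29, 0.43; M̄R̄ = 3.8400 / 17 = 0.2259
UCL_MR = D₄·M̄R̄ = 3.267 × 0.2259 = 0.7380

0.74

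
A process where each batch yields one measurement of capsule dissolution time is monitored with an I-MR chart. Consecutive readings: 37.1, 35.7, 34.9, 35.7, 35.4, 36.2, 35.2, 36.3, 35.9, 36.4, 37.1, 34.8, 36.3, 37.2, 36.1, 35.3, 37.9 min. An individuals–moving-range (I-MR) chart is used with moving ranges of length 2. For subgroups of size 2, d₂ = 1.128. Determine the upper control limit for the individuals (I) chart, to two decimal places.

38.91

X̄ = (37.1 + 35.7 + 34.9 + 35.7 + 35.4 + 36.2 + 35.2 + 36.3 + 35.9 + 36.4 + 37.1 + 34.8 + 36.3 + 37.2 + 36.1 + 35.3 + 37.9) / 17 = 36.0882
Moving ranges: 1.4, 0.8, 0.8, 0.3, 0.8, 1.0, 1.1, 0.4, 0.5, 0.7, 2.3, 1.5, 0.9, 1.1, 0.8, 2.6; M̄R̄ = 17.0000 / 16 = 1.0625
UCL = X̄ + 3·M̄R̄/d₂ = 36.0882 + 3 × 1.0625 / 1.128 = 38.9140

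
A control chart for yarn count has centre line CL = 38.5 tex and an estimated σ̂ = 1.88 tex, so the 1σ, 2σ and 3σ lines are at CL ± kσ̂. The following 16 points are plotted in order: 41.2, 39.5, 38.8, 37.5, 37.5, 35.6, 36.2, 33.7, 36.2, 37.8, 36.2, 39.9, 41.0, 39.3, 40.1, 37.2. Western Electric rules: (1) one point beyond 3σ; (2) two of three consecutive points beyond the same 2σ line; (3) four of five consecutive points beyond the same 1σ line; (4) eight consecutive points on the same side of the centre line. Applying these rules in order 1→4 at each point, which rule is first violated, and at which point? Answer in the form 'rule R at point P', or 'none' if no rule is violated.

rule 3 at point 9

Zone of each point (C = within 1σ̂, B = 1σ̂–2σ̂, A = 2σ̂–3σ̂, * = beyond 3σ̂; sign = side of CL): 1:+B, 2:+C, 3:+C, 4:-C, 5:-C, 6:-B, 7:-B, 8:-A, 9:-B, 10:-C, 11:-B, 12:+C, 13:+B, 14:+C, 15:+C, 16:-C
Rule 3 (four of five consecutive points beyond the same 1σ limit) is satisfied at point 9.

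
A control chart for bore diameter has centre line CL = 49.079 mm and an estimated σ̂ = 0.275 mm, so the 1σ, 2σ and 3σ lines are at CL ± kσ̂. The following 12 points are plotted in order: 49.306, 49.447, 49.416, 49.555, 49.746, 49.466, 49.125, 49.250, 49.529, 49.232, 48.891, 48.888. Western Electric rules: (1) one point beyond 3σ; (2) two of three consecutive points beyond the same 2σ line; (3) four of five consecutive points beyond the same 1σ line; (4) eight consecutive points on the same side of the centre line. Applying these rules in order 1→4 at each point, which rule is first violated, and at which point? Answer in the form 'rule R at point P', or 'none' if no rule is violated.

rule 3 at point 5

Zone of each point (C = within 1σ̂, B = 1σ̂–2σ̂, A = 2σ̂–3σ̂, * = beyond 3σ̂; sign = side of CL): 1:+C, 2:+B, 3:+B, 4:+B, 5:+A, 6:+B, 7:+C, 8:+C, 9:+B, 10:+C, 11:-C, 12:-C
Rule 3 (four of five consecutive points beyond the same 1σ limit) is satisfied at point 5.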